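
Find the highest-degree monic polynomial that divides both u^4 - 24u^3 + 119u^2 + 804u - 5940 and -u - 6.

Apply the Euclidean algorithm:
  u^4 - 24u^3 + 119u^2 + 804u - 5940 = (-u^3 + 30u^2 - 299u + 990)(-u - 6) + (0)
Last nonzero remainder: -u - 6. Dividing through by -1 gives the monic gcd u + 6.

u + 6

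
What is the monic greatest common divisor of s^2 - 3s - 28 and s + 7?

Apply the Euclidean algorithm:
  s^2 - 3s - 28 = (s - 10)(s + 7) + (42)
  s + 7 = ((1/42)s + 1/6)(42) + (0)
The last nonzero remainder is the constant 42, so the polynomials are coprime and gcd = 1.

1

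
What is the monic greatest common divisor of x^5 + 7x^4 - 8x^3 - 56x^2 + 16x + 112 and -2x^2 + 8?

By polynomial division,
  x^5 + 7x^4 - 8x^3 - 56x^2 + 16x + 112 = (-(1/2)x^3 - (7/2)x^2 + 2x + 14)(-2x^2 + 8) + (0)
Last nonzero remainder: -2x^2 + 8. Dividing through by -2 gives the monic gcd x^2 - 4.

x^2 - 4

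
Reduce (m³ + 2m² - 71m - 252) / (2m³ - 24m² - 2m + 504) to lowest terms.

Euclidean algorithm in ℚ[m]:
  m³ + 2m² - 71m - 252 = (1/2)(2m³ - 24m² - 2m + 504) + (14m² - 70m - 504)
  2m³ - 24m² - 2m + 504 = ((1/7)m - 1)(14m² - 70m - 504) + (0)
Last nonzero remainder: 14m² - 70m - 504. Dividing through by 14 gives the monic gcd m² - 5m - 36.
Cancel m² - 5m - 36 from numerator and denominator to get the reduced form.

(m + 7)/(2m - 14)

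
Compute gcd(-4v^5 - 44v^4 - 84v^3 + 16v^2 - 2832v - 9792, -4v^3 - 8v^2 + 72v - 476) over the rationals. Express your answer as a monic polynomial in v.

v^2 - 5v + 17

Repeated division with remainder:
  -4v^5 - 44v^4 - 84v^3 + 16v^2 - 2832v - 9792 = (v^2 + 9v + 21)(-4v^3 - 8v^2 + 72v - 476) + (12v^2 - 60v + 204)
  -4v^3 - 8v^2 + 72v - 476 = (-(1/3)v - 7/3)(12v^2 - 60v + 204) + (0)
Last nonzero remainder: 12v^2 - 60v + 204. Dividing through by 12 gives the monic gcd v^2 - 5v + 17.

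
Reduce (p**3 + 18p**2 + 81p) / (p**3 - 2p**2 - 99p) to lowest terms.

By polynomial division,
  p**3 + 18p**2 + 81p = (p**3 - 2p**2 - 99p) + (20p**2 + 180p)
  p**3 - 2p**2 - 99p = ((1/20)p - 11/20)(20p**2 + 180p) + (0)
Last nonzero remainder: 20p**2 + 180p. Dividing through by 20 gives the monic gcd p**2 + 9p.
Cancel p**2 + 9p from numerator and denominator to get the reduced form.

(p + 9)/(p - 11)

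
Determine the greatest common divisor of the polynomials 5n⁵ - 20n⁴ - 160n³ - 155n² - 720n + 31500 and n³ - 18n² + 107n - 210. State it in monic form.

By polynomial division,
  5n⁵ - 20n⁴ - 160n³ - 155n² - 720n + 31500 = (5n² + 70n + 565)(n³ - 18n² + 107n - 210) + (3575n² - 46475n + 150150)
  n³ - 18n² + 107n - 210 = ((1/3575)n - 1/715)(3575n² - 46475n + 150150) + (0)
Last nonzero remainder: 3575n² - 46475n + 150150. Dividing through by 3575 gives the monic gcd n² - 13n + 42.

n² - 13n + 42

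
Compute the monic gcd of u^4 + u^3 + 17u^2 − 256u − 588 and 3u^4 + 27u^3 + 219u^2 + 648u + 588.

By polynomial division,
  u^4 + u^3 + 17u^2 − 256u − 588 = (1/3)(3u^4 + 27u^3 + 219u^2 + 648u + 588) + (−8u^3 − 56u^2 − 472u − 784)
  3u^4 + 27u^3 + 219u^2 + 648u + 588 = (−(3/8)u − 3/4)(−8u^3 − 56u^2 − 472u − 784) + (0)
Last nonzero remainder: −8u^3 − 56u^2 − 472u − 784. Dividing through by −8 gives the monic gcd u^3 + 7u^2 + 59u + 98.

u^3 + 7u^2 + 59u + 98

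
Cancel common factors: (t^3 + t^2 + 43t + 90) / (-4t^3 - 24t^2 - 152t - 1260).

By polynomial division,
  t^3 + t^2 + 43t + 90 = (-1/4)(-4t^3 - 24t^2 - 152t - 1260) + (-5t^2 + 5t - 225)
  -4t^3 - 24t^2 - 152t - 1260 = ((4/5)t + 28/5)(-5t^2 + 5t - 225) + (0)
Last nonzero remainder: -5t^2 + 5t - 225. Dividing through by -5 gives the monic gcd t^2 - t + 45.
Cancel t^2 - t + 45 from numerator and denominator to get the reduced form.

(-t - 2)/(4t + 28)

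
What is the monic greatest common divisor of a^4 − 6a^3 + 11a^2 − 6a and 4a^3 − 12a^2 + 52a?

Euclidean algorithm in ℚ[a]:
  a^4 − 6a^3 + 11a^2 − 6a = ((1/4)a − 3/4)(4a^3 − 12a^2 + 52a) + (−11a^2 + 33a)
  4a^3 − 12a^2 + 52a = (−(4/11)a)(−11a^2 + 33a) + (52a)
  −11a^2 + 33a = (−(11/52)a + 33/52)(52a) + (0)
Last nonzero remainder: 52a. Dividing through by 52 gives the monic gcd a.

a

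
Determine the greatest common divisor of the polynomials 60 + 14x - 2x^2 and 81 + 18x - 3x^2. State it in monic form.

Euclidean algorithm in ℚ[x]:
  -2x^2 + 14x + 60 = (2/3)(-3x^2 + 18x + 81) + (2x + 6)
  -3x^2 + 18x + 81 = (-(3/2)x + 27/2)(2x + 6) + (0)
Last nonzero remainder: 2x + 6. Dividing through by 2 gives the monic gcd x + 3.

3 + x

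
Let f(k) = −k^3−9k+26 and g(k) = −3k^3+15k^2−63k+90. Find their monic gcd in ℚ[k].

k−2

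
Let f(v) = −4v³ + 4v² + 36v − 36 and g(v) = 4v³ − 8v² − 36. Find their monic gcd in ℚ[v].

v − 3

By polynomial division,
  −4v³ + 4v² + 36v − 36 = (−1)(4v³ − 8v² − 36) + (−4v² + 36v − 72)
  4v³ − 8v² − 36 = (−v − 7)(−4v² + 36v − 72) + (180v − 540)
  −4v² + 36v − 72 = (−(1/45)v + 2/15)(180v − 540) + (0)
Last nonzero remainder: 180v − 540. Dividing through by 180 gives the monic gcd v − 3.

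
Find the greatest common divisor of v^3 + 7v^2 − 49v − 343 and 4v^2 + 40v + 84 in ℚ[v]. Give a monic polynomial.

v + 7

Repeated division with remainder:
  v^3 + 7v^2 − 49v − 343 = ((1/4)v − 3/4)(4v^2 + 40v + 84) + (−40v − 280)
  4v^2 + 40v + 84 = (−(1/10)v − 3/10)(−40v − 280) + (0)
Last nonzero remainder: −40v − 280. Dividing through by −40 gives the monic gcd v + 7.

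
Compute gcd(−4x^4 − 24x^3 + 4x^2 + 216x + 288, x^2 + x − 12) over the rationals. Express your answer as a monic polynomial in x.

x^2 + x − 12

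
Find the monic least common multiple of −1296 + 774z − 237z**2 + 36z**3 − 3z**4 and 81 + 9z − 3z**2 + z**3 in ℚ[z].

Repeated division with remainder:
  −3z**4 + 36z**3 − 237z**2 + 774z − 1296 = (−3z + 27)(z**3 − 3z**2 + 9z + 81) + (−129z**2 + 774z − 3483)
  z**3 − 3z**2 + 9z + 81 = (−(1/129)z − 1/43)(−129z**2 + 774z − 3483) + (0)
Last nonzero remainder: −129z**2 + 774z − 3483. Dividing through by −129 gives the monic gcd z**2 − 6z + 27.
Then lcm(f, g) = f·g / gcd(f, g); expanding and making the result monic gives the answer.

1296 − 342z − 21z**2 + 43z**3 − 9z**4 + z**5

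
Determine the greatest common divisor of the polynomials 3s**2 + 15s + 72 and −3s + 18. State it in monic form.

Repeated division with remainder:
  3s**2 + 15s + 72 = (−s − 11)(−3s + 18) + (270)
  −3s + 18 = (−(1/90)s + 1/15)(270) + (0)
The last nonzero remainder is the constant 270, so the polynomials are coprime and gcd = 1.

1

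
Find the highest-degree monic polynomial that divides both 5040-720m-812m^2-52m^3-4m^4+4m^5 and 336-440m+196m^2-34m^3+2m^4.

14-9m+m^2

By polynomial division,
  4m^5-4m^4-52m^3-812m^2-720m+5040 = (2m+32)(2m^4-34m^3+196m^2-440m+336) + (644m^3-6204m^2+12688m-5712)
  2m^4-34m^3+196m^2-440m+336 = ((1/322)m-593/25921)(644m^3-6204m^2+12688m-5712) + ((380160/25921)m^2-(3421440/25921)m+760320/3703)
  644m^3-6204m^2+12688m-5712 = ((4173281/95040)m-440657/15840)((380160/25921)m^2-(3421440/25921)m+760320/3703) + (0)
Last nonzero remainder: (380160/25921)m^2-(3421440/25921)m+760320/3703. Dividing through by 380160/25921 gives the monic gcd m^2-9m+14.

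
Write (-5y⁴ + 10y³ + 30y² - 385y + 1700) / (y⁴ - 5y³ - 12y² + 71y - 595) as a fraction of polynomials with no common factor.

(-5y + 20)/(y - 7)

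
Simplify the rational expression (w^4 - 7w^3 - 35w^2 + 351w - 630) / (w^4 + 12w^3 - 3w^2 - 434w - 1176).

(w^2 - 8w + 15)/(w^2 + 11w + 28)

By polynomial division,
  w^4 - 7w^3 - 35w^2 + 351w - 630 = (w^4 + 12w^3 - 3w^2 - 434w - 1176) + (-19w^3 - 32w^2 + 785w + 546)
  w^4 + 12w^3 - 3w^2 - 434w - 1176 = (-(1/19)w - 196/361)(-19w^3 - 32w^2 + 785w + 546) + ((7560/361)w^2 + (7560/361)w - 317520/361)
  -19w^3 - 32w^2 + 785w + 546 = (-(6859/7560)w - 4693/7560)((7560/361)w^2 + (7560/361)w - 317520/361) + (0)
Last nonzero remainder: (7560/361)w^2 + (7560/361)w - 317520/361. Dividing through by 7560/361 gives the monic gcd w^2 + w - 42.
Cancel w^2 + w - 42 from numerator and denominator to get the reduced form.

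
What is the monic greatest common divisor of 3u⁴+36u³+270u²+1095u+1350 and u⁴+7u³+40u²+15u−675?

Repeated division with remainder:
  3u⁴+36u³+270u²+1095u+1350 = (3)(u⁴+7u³+40u²+15u−675) + (15u³+150u²+1050u+3375)
  u⁴+7u³+40u²+15u−675 = ((1/15)u−1/5)(15u³+150u²+1050u+3375) + (0)
Last nonzero remainder: 15u³+150u²+1050u+3375. Dividing through by 15 gives the monic gcd u³+10u²+70u+225.

u³+10u²+70u+225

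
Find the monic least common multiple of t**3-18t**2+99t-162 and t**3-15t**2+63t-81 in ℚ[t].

t**4-21t**3+153t**2-459t+486

By polynomial division,
  t**3-18t**2+99t-162 = (t**3-15t**2+63t-81) + (-3t**2+36t-81)
  t**3-15t**2+63t-81 = (-(1/3)t+1)(-3t**2+36t-81) + (0)
Last nonzero remainder: -3t**2+36t-81. Dividing through by -3 gives the monic gcd t**2-12t+27.
Then lcm(f, g) = f·g / gcd(f, g); expanding and making the result monic gives the answer.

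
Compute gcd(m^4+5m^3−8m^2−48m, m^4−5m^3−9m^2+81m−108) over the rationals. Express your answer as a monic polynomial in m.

Apply the Euclidean algorithm:
  m^4+5m^3−8m^2−48m = (m^4−5m^3−9m^2+81m−108) + (10m^3+m^2−129m+108)
  m^4−5m^3−9m^2+81m−108 = ((1/10)m−51/100)(10m^3+m^2−129m+108) + ((441/100)m^2+(441/100)m−1323/25)
  10m^3+m^2−129m+108 = ((1000/441)m−100/49)((441/100)m^2+(441/100)m−1323/25) + (0)
Last nonzero remainder: (441/100)m^2+(441/100)m−1323/25. Dividing through by 441/100 gives the monic gcd m^2+m−12.

m^2+m−12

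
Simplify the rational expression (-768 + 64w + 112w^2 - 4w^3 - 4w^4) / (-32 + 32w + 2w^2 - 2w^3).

Euclidean algorithm in ℚ[w]:
  -4w^4 - 4w^3 + 112w^2 + 64w - 768 = (2w + 4)(-2w^3 + 2w^2 + 32w - 32) + (40w^2 - 640)
  -2w^3 + 2w^2 + 32w - 32 = (-(1/20)w + 1/20)(40w^2 - 640) + (0)
Last nonzero remainder: 40w^2 - 640. Dividing through by 40 gives the monic gcd w^2 - 16.
Cancel w^2 - 16 from numerator and denominator to get the reduced form.

(-24 + 2w + 2w^2)/(-1 + w)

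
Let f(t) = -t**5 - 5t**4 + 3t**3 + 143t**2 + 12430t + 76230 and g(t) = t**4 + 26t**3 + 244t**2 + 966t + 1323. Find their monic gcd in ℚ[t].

By polynomial division,
  -t**5 - 5t**4 + 3t**3 + 143t**2 + 12430t + 76230 = (-t + 21)(t**4 + 26t**3 + 244t**2 + 966t + 1323) + (-299t**3 - 4015t**2 - 6533t + 48447)
  t**4 + 26t**3 + 244t**2 + 966t + 1323 = (-(1/299)t - 3759/89401)(-299t**3 - 4015t**2 - 6533t + 48447) + ((4768092/89401)t**2 + (76289472/89401)t + 300389796/89401)
  -299t**3 - 4015t**2 - 6533t + 48447 = (-(26730899/4768092)t + 68749369/4768092)((4768092/89401)t**2 + (76289472/89401)t + 300389796/89401) + (0)
Last nonzero remainder: (4768092/89401)t**2 + (76289472/89401)t + 300389796/89401. Dividing through by 4768092/89401 gives the monic gcd t**2 + 16t + 63.

t**2 + 16t + 63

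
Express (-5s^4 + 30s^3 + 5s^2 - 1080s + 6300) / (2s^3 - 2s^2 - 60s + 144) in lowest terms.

(-5s^3 + 60s^2 - 355s + 1050)/(2s^2 - 14s + 24)

Apply the Euclidean algorithm:
  -5s^4 + 30s^3 + 5s^2 - 1080s + 6300 = (-(5/2)s + 25/2)(2s^3 - 2s^2 - 60s + 144) + (-120s^2 + 30s + 4500)
  2s^3 - 2s^2 - 60s + 144 = (-(1/60)s + 1/80)(-120s^2 + 30s + 4500) + ((117/8)s + 351/4)
  -120s^2 + 30s + 4500 = (-(320/39)s + 2000/39)((117/8)s + 351/4) + (0)
Last nonzero remainder: (117/8)s + 351/4. Dividing through by 117/8 gives the monic gcd s + 6.
Cancel s + 6 from numerator and denominator to get the reduced form.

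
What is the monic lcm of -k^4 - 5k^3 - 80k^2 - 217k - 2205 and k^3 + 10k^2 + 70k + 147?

Repeated division with remainder:
  -k^4 - 5k^3 - 80k^2 - 217k - 2205 = (-k + 5)(k^3 + 10k^2 + 70k + 147) + (-60k^2 - 420k - 2940)
  k^3 + 10k^2 + 70k + 147 = (-(1/60)k - 1/20)(-60k^2 - 420k - 2940) + (0)
Last nonzero remainder: -60k^2 - 420k - 2940. Dividing through by -60 gives the monic gcd k^2 + 7k + 49.
Then lcm(f, g) = f·g / gcd(f, g); expanding and making the result monic gives the answer.

k^5 + 8k^4 + 95k^3 + 457k^2 + 2856k + 6615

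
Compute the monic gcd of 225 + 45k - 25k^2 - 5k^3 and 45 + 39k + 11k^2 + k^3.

Repeated division with remainder:
  -5k^3 - 25k^2 + 45k + 225 = (-5)(k^3 + 11k^2 + 39k + 45) + (30k^2 + 240k + 450)
  k^3 + 11k^2 + 39k + 45 = ((1/30)k + 1/10)(30k^2 + 240k + 450) + (0)
Last nonzero remainder: 30k^2 + 240k + 450. Dividing through by 30 gives the monic gcd k^2 + 8k + 15.

15 + 8k + k^2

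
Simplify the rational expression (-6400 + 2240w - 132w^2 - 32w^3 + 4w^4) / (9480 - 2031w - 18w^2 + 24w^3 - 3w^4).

(-160 + 44w - 4w^2)/(237 - 33w + 3w^2)

Repeated division with remainder:
  4w^4 - 32w^3 - 132w^2 + 2240w - 6400 = (-4/3)(-3w^4 + 24w^3 - 18w^2 - 2031w + 9480) + (-156w^2 - 468w + 6240)
  -3w^4 + 24w^3 - 18w^2 - 2031w + 9480 = ((1/52)w^2 - (11/52)w + 79/52)(-156w^2 - 468w + 6240) + (0)
Last nonzero remainder: -156w^2 - 468w + 6240. Dividing through by -156 gives the monic gcd w^2 + 3w - 40.
Cancel w^2 + 3w - 40 from numerator and denominator to get the reduced form.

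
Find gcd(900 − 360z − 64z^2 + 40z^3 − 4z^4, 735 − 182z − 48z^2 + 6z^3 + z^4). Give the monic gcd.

Euclidean algorithm in ℚ[z]:
  −4z^4 + 40z^3 − 64z^2 − 360z + 900 = (−4)(z^4 + 6z^3 − 48z^2 − 182z + 735) + (64z^3 − 256z^2 − 1088z + 3840)
  z^4 + 6z^3 − 48z^2 − 182z + 735 = ((1/64)z + 5/32)(64z^3 − 256z^2 − 1088z + 3840) + (9z^2 − 72z + 135)
  64z^3 − 256z^2 − 1088z + 3840 = ((64/9)z + 256/9)(9z^2 − 72z + 135) + (0)
Last nonzero remainder: 9z^2 − 72z + 135. Dividing through by 9 gives the monic gcd z^2 − 8z + 15.

15 − 8z + z^2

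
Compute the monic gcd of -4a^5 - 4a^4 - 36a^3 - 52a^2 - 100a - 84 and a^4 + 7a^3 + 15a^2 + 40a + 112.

Euclidean algorithm in ℚ[a]:
  -4a^5 - 4a^4 - 36a^3 - 52a^2 - 100a - 84 = (-4a + 24)(a^4 + 7a^3 + 15a^2 + 40a + 112) + (-144a^3 - 252a^2 - 612a - 2772)
  a^4 + 7a^3 + 15a^2 + 40a + 112 = (-(1/144)a - 7/192)(-144a^3 - 252a^2 - 612a - 2772) + ((25/16)a^2 - (25/16)a + 175/16)
  -144a^3 - 252a^2 - 612a - 2772 = (-(2304/25)a - 6336/25)((25/16)a^2 - (25/16)a + 175/16) + (0)
Last nonzero remainder: (25/16)a^2 - (25/16)a + 175/16. Dividing through by 25/16 gives the monic gcd a^2 - a + 7.

a^2 - a + 7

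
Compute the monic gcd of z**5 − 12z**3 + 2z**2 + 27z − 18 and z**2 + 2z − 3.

Apply the Euclidean algorithm:
  z**5 − 12z**3 + 2z**2 + 27z − 18 = (z**3 − 2z**2 − 5z + 6)(z**2 + 2z − 3) + (0)
The last nonzero remainder z**2 + 2z − 3 is already monic.

z**2 + 2z − 3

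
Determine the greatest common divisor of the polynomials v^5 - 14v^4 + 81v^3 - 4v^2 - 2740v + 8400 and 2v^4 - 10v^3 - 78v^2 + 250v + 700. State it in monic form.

Euclidean algorithm in ℚ[v]:
  v^5 - 14v^4 + 81v^3 - 4v^2 - 2740v + 8400 = ((1/2)v - 9/2)(2v^4 - 10v^3 - 78v^2 + 250v + 700) + (75v^3 - 480v^2 - 1965v + 11550)
  2v^4 - 10v^3 - 78v^2 + 250v + 700 = ((2/75)v + 14/375)(75v^3 - 480v^2 - 1965v + 11550) + (-(192/25)v^2 + (384/25)v + 1344/5)
  75v^3 - 480v^2 - 1965v + 11550 = (-(625/64)v + 1375/32)(-(192/25)v^2 + (384/25)v + 1344/5) + (0)
Last nonzero remainder: -(192/25)v^2 + (384/25)v + 1344/5. Dividing through by -192/25 gives the monic gcd v^2 - 2v - 35.

v^2 - 2v - 35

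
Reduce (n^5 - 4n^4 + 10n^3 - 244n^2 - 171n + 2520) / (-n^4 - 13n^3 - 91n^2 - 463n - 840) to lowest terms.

(-n^2 + 10n - 21)/(n + 7)

Repeated division with remainder:
  n^5 - 4n^4 + 10n^3 - 244n^2 - 171n + 2520 = (-n + 17)(-n^4 - 13n^3 - 91n^2 - 463n - 840) + (140n^3 + 840n^2 + 6860n + 16800)
  -n^4 - 13n^3 - 91n^2 - 463n - 840 = (-(1/140)n - 1/20)(140n^3 + 840n^2 + 6860n + 16800) + (0)
Last nonzero remainder: 140n^3 + 840n^2 + 6860n + 16800. Dividing through by 140 gives the monic gcd n^3 + 6n^2 + 49n + 120.
Cancel n^3 + 6n^2 + 49n + 120 from numerator and denominator to get the reduced form.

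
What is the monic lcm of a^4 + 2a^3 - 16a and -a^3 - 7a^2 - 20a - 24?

a^5 + 5a^4 + 6a^3 - 16a^2 - 48a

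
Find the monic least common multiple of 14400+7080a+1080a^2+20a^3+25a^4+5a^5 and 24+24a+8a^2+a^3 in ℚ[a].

5760+5712a+1848a^2+224a^3+14a^4+7a^5+a^6

By polynomial division,
  5a^5+25a^4+20a^3+1080a^2+7080a+14400 = (5a^2-15a+20)(a^3+8a^2+24a+24) + (1160a^2+6960a+13920)
  a^3+8a^2+24a+24 = ((1/1160)a+1/580)(1160a^2+6960a+13920) + (0)
Last nonzero remainder: 1160a^2+6960a+13920. Dividing through by 1160 gives the monic gcd a^2+6a+12.
Then lcm(f, g) = f·g / gcd(f, g); expanding and making the result monic gives the answer.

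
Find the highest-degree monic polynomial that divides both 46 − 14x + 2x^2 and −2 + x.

Euclidean algorithm in ℚ[x]:
  2x^2 − 14x + 46 = (2x − 10)(x − 2) + (26)
  x − 2 = ((1/26)x − 1/13)(26) + (0)
The last nonzero remainder is the constant 26, so the polynomials are coprime and gcd = 1.

1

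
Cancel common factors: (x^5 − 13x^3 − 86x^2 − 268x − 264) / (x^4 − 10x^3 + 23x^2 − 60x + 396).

Euclidean algorithm in ℚ[x]:
  x^5 − 13x^3 − 86x^2 − 268x − 264 = (x + 10)(x^4 − 10x^3 + 23x^2 − 60x + 396) + (64x^3 − 256x^2 − 64x − 4224)
  x^4 − 10x^3 + 23x^2 − 60x + 396 = ((1/64)x − 3/32)(64x^3 − 256x^2 − 64x − 4224) + (0)
Last nonzero remainder: 64x^3 − 256x^2 − 64x − 4224. Dividing through by 64 gives the monic gcd x^3 − 4x^2 − x − 66.
Cancel x^3 − 4x^2 − x − 66 from numerator and denominator to get the reduced form.

(x^2 + 4x + 4)/(x − 6)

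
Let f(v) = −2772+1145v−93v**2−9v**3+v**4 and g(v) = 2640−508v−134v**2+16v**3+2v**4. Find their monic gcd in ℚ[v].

−44+7v+v**2

Euclidean algorithm in ℚ[v]:
  v**4−9v**3−93v**2+1145v−2772 = (1/2)(2v**4+16v**3−134v**2−508v+2640) + (−17v**3−26v**2+1399v−4092)
  2v**4+16v**3−134v**2−508v+2640 = (−(2/17)v−220/289)(−17v**3−26v**2+1399v−4092) + ((3120/289)v**2+(21840/289)v−137280/289)
  −17v**3−26v**2+1399v−4092 = (−(4913/3120)v+8959/1040)((3120/289)v**2+(21840/289)v−137280/289) + (0)
Last nonzero remainder: (3120/289)v**2+(21840/289)v−137280/289. Dividing through by 3120/289 gives the monic gcd v**2+7v−44.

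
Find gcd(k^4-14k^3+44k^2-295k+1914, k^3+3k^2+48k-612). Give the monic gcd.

Euclidean algorithm in ℚ[k]:
  k^4-14k^3+44k^2-295k+1914 = (k-17)(k^3+3k^2+48k-612) + (47k^2+1133k-8490)
  k^3+3k^2+48k-612 = ((1/47)k-992/2209)(47k^2+1133k-8490) + ((1628998/2209)k-9773988/2209)
  47k^2+1133k-8490 = ((103823/1628998)k+3125735/1628998)((1628998/2209)k-9773988/2209) + (0)
Last nonzero remainder: (1628998/2209)k-9773988/2209. Dividing through by 1628998/2209 gives the monic gcd k-6.

k-6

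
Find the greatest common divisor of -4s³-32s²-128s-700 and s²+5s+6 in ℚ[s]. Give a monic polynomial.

Apply the Euclidean algorithm:
  -4s³-32s²-128s-700 = (-4s-12)(s²+5s+6) + (-44s-628)
  s²+5s+6 = (-(1/44)s+51/242)(-44s-628) + (16740/121)
  -44s-628 = (-(1331/4185)s-18997/4185)(16740/121) + (0)
The last nonzero remainder is the constant 16740/121, so the polynomials are coprime and gcd = 1.

1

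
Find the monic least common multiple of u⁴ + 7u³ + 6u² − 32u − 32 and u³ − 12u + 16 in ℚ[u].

Repeated division with remainder:
  u⁴ + 7u³ + 6u² − 32u − 32 = (u + 7)(u³ − 12u + 16) + (18u² + 36u − 144)
  u³ − 12u + 16 = ((1/18)u − 1/9)(18u² + 36u − 144) + (0)
Last nonzero remainder: 18u² + 36u − 144. Dividing through by 18 gives the monic gcd u² + 2u − 8.
Then lcm(f, g) = f·g / gcd(f, g); expanding and making the result monic gives the answer.

u⁵ + 5u⁴ − 8u³ − 44u² + 32u + 64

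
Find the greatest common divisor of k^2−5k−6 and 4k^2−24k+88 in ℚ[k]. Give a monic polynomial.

1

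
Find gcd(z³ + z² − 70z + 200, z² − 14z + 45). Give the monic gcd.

z − 5

Euclidean algorithm in ℚ[z]:
  z³ + z² − 70z + 200 = (z + 15)(z² − 14z + 45) + (95z − 475)
  z² − 14z + 45 = ((1/95)z − 9/95)(95z − 475) + (0)
Last nonzero remainder: 95z − 475. Dividing through by 95 gives the monic gcd z − 5.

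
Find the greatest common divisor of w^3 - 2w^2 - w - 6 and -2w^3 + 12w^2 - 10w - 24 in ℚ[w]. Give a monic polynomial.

Repeated division with remainder:
  w^3 - 2w^2 - w - 6 = (-1/2)(-2w^3 + 12w^2 - 10w - 24) + (4w^2 - 6w - 18)
  -2w^3 + 12w^2 - 10w - 24 = (-(1/2)w + 9/4)(4w^2 - 6w - 18) + (-(11/2)w + 33/2)
  4w^2 - 6w - 18 = (-(8/11)w - 12/11)(-(11/2)w + 33/2) + (0)
Last nonzero remainder: -(11/2)w + 33/2. Dividing through by -11/2 gives the monic gcd w - 3.

w - 3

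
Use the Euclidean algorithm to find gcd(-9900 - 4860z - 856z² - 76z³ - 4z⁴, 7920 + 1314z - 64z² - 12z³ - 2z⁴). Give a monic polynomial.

495 + 144z + 14z² + z³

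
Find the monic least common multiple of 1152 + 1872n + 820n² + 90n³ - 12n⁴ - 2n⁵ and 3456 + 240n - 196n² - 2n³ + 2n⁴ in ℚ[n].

Euclidean algorithm in ℚ[n]:
  -2n⁵ - 12n⁴ + 90n³ + 820n² + 1872n + 1152 = (-n - 7)(2n⁴ - 2n³ - 196n² + 240n + 3456) + (-120n³ - 312n² + 7008n + 25344)
  2n⁴ - 2n³ - 196n² + 240n + 3456 = (-(1/60)n + 3/50)(-120n³ - 312n² + 7008n + 25344) + (-(1512/25)n² + (6048/25)n + 48384/25)
  -120n³ - 312n² + 7008n + 25344 = ((125/63)n + 275/21)(-(1512/25)n² + (6048/25)n + 48384/25) + (0)
Last nonzero remainder: -(1512/25)n² + (6048/25)n + 48384/25. Dividing through by -1512/25 gives the monic gcd n² - 4n - 32.
Then lcm(f, g) = f·g / gcd(f, g); expanding and making the result monic gives the answer.

31104 + 48816n + 18756n² + 264n³ - 869n⁴ - 81n⁵ + 9n⁶ + n⁷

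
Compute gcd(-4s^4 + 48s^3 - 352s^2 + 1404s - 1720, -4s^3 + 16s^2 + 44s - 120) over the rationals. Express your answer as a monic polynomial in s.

Repeated division with remainder:
  -4s^4 + 48s^3 - 352s^2 + 1404s - 1720 = (s - 8)(-4s^3 + 16s^2 + 44s - 120) + (-268s^2 + 1876s - 2680)
  -4s^3 + 16s^2 + 44s - 120 = ((1/67)s + 3/67)(-268s^2 + 1876s - 2680) + (0)
Last nonzero remainder: -268s^2 + 1876s - 2680. Dividing through by -268 gives the monic gcd s^2 - 7s + 10.

s^2 - 7s + 10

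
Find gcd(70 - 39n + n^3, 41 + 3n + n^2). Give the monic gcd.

By polynomial division,
  n^3 - 39n + 70 = (n - 3)(n^2 + 3n + 41) + (-71n + 193)
  n^2 + 3n + 41 = (-(1/71)n - 406/5041)(-71n + 193) + (285039/5041)
  -71n + 193 = (-(357911/285039)n + 972913/285039)(285039/5041) + (0)
The last nonzero remainder is the constant 285039/5041, so the polynomials are coprime and gcd = 1.

1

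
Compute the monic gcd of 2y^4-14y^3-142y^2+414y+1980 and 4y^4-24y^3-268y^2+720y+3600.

Repeated division with remainder:
  2y^4-14y^3-142y^2+414y+1980 = (1/2)(4y^4-24y^3-268y^2+720y+3600) + (-2y^3-8y^2+54y+180)
  4y^4-24y^3-268y^2+720y+3600 = (-2y+20)(-2y^3-8y^2+54y+180) + (0)
Last nonzero remainder: -2y^3-8y^2+54y+180. Dividing through by -2 gives the monic gcd y^3+4y^2-27y-90.

y^3+4y^2-27y-90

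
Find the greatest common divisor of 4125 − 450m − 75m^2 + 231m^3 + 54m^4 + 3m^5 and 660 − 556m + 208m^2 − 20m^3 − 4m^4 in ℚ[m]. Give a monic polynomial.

55 − 28m + 8m^2 + m^3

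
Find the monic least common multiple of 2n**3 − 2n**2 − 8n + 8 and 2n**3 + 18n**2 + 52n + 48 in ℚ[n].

n**5 + 6n**4 + n**3 − 36n**2 − 20n + 48

Repeated division with remainder:
  2n**3 − 2n**2 − 8n + 8 = (2n**3 + 18n**2 + 52n + 48) + (−20n**2 − 60n − 40)
  2n**3 + 18n**2 + 52n + 48 = (−(1/10)n − 3/5)(−20n**2 − 60n − 40) + (12n + 24)
  −20n**2 − 60n − 40 = (−(5/3)n − 5/3)(12n + 24) + (0)
Last nonzero remainder: 12n + 24. Dividing through by 12 gives the monic gcd n + 2.
Then lcm(f, g) = f·g / gcd(f, g); expanding and making the result monic gives the answer.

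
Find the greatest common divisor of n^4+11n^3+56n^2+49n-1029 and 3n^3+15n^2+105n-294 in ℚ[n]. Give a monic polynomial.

Euclidean algorithm in ℚ[n]:
  n^4+11n^3+56n^2+49n-1029 = ((1/3)n+2)(3n^3+15n^2+105n-294) + (-9n^2-63n-441)
  3n^3+15n^2+105n-294 = (-(1/3)n+2/3)(-9n^2-63n-441) + (0)
Last nonzero remainder: -9n^2-63n-441. Dividing through by -9 gives the monic gcd n^2+7n+49.

n^2+7n+49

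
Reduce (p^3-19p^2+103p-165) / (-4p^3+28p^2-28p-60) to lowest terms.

(-p+11)/(4p+4)

Euclidean algorithm in ℚ[p]:
  p^3-19p^2+103p-165 = (-1/4)(-4p^3+28p^2-28p-60) + (-12p^2+96p-180)
  -4p^3+28p^2-28p-60 = ((1/3)p+1/3)(-12p^2+96p-180) + (0)
Last nonzero remainder: -12p^2+96p-180. Dividing through by -12 gives the monic gcd p^2-8p+15.
Cancel p^2-8p+15 from numerator and denominator to get the reduced form.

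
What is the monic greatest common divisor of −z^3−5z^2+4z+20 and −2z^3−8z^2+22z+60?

z^2+7z+10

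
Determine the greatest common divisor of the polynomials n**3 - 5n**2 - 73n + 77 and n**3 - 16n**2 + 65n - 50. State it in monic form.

n - 1

Repeated division with remainder:
  n**3 - 5n**2 - 73n + 77 = (n**3 - 16n**2 + 65n - 50) + (11n**2 - 138n + 127)
  n**3 - 16n**2 + 65n - 50 = ((1/11)n - 38/121)(11n**2 - 138n + 127) + ((1224/121)n - 1224/121)
  11n**2 - 138n + 127 = ((1331/1224)n - 15367/1224)((1224/121)n - 1224/121) + (0)
Last nonzero remainder: (1224/121)n - 1224/121. Dividing through by 1224/121 gives the monic gcd n - 1.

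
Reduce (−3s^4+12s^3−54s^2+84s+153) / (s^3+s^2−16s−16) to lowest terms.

(−3s^3+15s^2−69s+153)/(s^2−16)

By polynomial division,
  −3s^4+12s^3−54s^2+84s+153 = (−3s+15)(s^3+s^2−16s−16) + (−117s^2+276s+393)
  s^3+s^2−16s−16 = (−(1/117)s−131/4563)(−117s^2+276s+393) + (−(7175/1521)s−7175/1521)
  −117s^2+276s+393 = ((177957/7175)s−597753/7175)(−(7175/1521)s−7175/1521) + (0)
Last nonzero remainder: −(7175/1521)s−7175/1521. Dividing through by −7175/1521 gives the monic gcd s+1.
Cancel s+1 from numerator and denominator to get the reduced form.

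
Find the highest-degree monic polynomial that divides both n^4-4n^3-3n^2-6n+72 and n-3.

n-3

By polynomial division,
  n^4-4n^3-3n^2-6n+72 = (n^3-n^2-6n-24)(n-3) + (0)
The last nonzero remainder n-3 is already monic.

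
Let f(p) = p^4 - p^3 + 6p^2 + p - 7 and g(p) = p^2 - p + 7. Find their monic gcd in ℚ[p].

Euclidean algorithm in ℚ[p]:
  p^4 - p^3 + 6p^2 + p - 7 = (p^2 - 1)(p^2 - p + 7) + (0)
The last nonzero remainder p^2 - p + 7 is already monic.

p^2 - p + 7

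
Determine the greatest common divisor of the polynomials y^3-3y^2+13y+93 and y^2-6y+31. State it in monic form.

y^2-6y+31

By polynomial division,
  y^3-3y^2+13y+93 = (y+3)(y^2-6y+31) + (0)
The last nonzero remainder y^2-6y+31 is already monic.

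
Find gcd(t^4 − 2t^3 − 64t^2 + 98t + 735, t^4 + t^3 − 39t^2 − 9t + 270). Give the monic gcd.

By polynomial division,
  t^4 − 2t^3 − 64t^2 + 98t + 735 = (t^4 + t^3 − 39t^2 − 9t + 270) + (−3t^3 − 25t^2 + 107t + 465)
  t^4 + t^3 − 39t^2 − 9t + 270 = (−(1/3)t + 22/9)(−3t^3 − 25t^2 + 107t + 465) + ((520/9)t^2 − (1040/9)t − 2600/3)
  −3t^3 − 25t^2 + 107t + 465 = (−(27/520)t − 279/520)((520/9)t^2 − (1040/9)t − 2600/3) + (0)
Last nonzero remainder: (520/9)t^2 − (1040/9)t − 2600/3. Dividing through by 520/9 gives the monic gcd t^2 − 2t − 15.

t^2 − 2t − 15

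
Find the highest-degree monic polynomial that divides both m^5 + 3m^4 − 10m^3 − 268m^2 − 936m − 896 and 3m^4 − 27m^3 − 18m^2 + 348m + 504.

By polynomial division,
  m^5 + 3m^4 − 10m^3 − 268m^2 − 936m − 896 = ((1/3)m + 4)(3m^4 − 27m^3 − 18m^2 + 348m + 504) + (104m^3 − 312m^2 − 2496m − 2912)
  3m^4 − 27m^3 − 18m^2 + 348m + 504 = ((3/104)m − 9/52)(104m^3 − 312m^2 − 2496m − 2912) + (0)
Last nonzero remainder: 104m^3 − 312m^2 − 2496m − 2912. Dividing through by 104 gives the monic gcd m^3 − 3m^2 − 24m − 28.

m^3 − 3m^2 − 24m − 28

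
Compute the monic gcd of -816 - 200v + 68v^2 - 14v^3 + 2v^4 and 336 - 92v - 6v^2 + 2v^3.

-6 + v

Repeated division with remainder:
  2v^4 - 14v^3 + 68v^2 - 200v - 816 = (v - 4)(2v^3 - 6v^2 - 92v + 336) + (136v^2 - 904v + 528)
  2v^3 - 6v^2 - 92v + 336 = ((1/68)v + 31/578)(136v^2 - 904v + 528) + (-(14820/289)v + 88920/289)
  136v^2 - 904v + 528 = (-(9826/3705)v + 6358/3705)(-(14820/289)v + 88920/289) + (0)
Last nonzero remainder: -(14820/289)v + 88920/289. Dividing through by -14820/289 gives the monic gcd v - 6.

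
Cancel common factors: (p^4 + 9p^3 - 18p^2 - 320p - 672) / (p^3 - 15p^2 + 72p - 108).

Apply the Euclidean algorithm:
  p^4 + 9p^3 - 18p^2 - 320p - 672 = (p + 24)(p^3 - 15p^2 + 72p - 108) + (270p^2 - 1940p + 1920)
  p^3 - 15p^2 + 72p - 108 = ((1/270)p - 211/7290)(270p^2 - 1940p + 1920) + ((6370/729)p - 12740/243)
  270p^2 - 1940p + 1920 = ((19683/637)p - 23328/637)((6370/729)p - 12740/243) + (0)
Last nonzero remainder: (6370/729)p - 12740/243. Dividing through by 6370/729 gives the monic gcd p - 6.
Cancel p - 6 from numerator and denominator to get the reduced form.

(p^3 + 15p^2 + 72p + 112)/(p^2 - 9p + 18)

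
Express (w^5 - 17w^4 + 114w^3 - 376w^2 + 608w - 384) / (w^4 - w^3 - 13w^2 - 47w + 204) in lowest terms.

Repeated division with remainder:
  w^5 - 17w^4 + 114w^3 - 376w^2 + 608w - 384 = (w - 16)(w^4 - w^3 - 13w^2 - 47w + 204) + (111w^3 - 537w^2 - 348w + 2880)
  w^4 - w^3 - 13w^2 - 47w + 204 = ((1/111)w + 142/4107)(111w^3 - 537w^2 - 348w + 2880) + ((11913/1369)w^2 - (83391/1369)w + 142956/1369)
  111w^3 - 537w^2 - 348w + 2880 = ((50653/3971)w + 109520/3971)((11913/1369)w^2 - (83391/1369)w + 142956/1369) + (0)
Last nonzero remainder: (11913/1369)w^2 - (83391/1369)w + 142956/1369. Dividing through by 11913/1369 gives the monic gcd w^2 - 7w + 12.
Cancel w^2 - 7w + 12 from numerator and denominator to get the reduced form.

(w^3 - 10w^2 + 32w - 32)/(w^2 + 6w + 17)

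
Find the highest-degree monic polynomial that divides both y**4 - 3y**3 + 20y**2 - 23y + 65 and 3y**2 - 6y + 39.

Repeated division with remainder:
  y**4 - 3y**3 + 20y**2 - 23y + 65 = ((1/3)y**2 - (1/3)y + 5/3)(3y**2 - 6y + 39) + (0)
Last nonzero remainder: 3y**2 - 6y + 39. Dividing through by 3 gives the monic gcd y**2 - 2y + 13.

y**2 - 2y + 13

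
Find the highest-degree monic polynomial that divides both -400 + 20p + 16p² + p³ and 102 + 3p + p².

1

Euclidean algorithm in ℚ[p]:
  p³ + 16p² + 20p - 400 = (p + 13)(p² + 3p + 102) + (-121p - 1726)
  p² + 3p + 102 = (-(1/121)p + 1363/14641)(-121p - 1726) + (3845920/14641)
  -121p - 1726 = (-(1771561/3845920)p - 12635183/1922960)(3845920/14641) + (0)
The last nonzero remainder is the constant 3845920/14641, so the polynomials are coprime and gcd = 1.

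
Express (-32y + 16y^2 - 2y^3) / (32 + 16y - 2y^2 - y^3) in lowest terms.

Apply the Euclidean algorithm:
  -2y^3 + 16y^2 - 32y = (2)(-y^3 - 2y^2 + 16y + 32) + (20y^2 - 64y - 64)
  -y^3 - 2y^2 + 16y + 32 = (-(1/20)y - 13/50)(20y^2 - 64y - 64) + (-(96/25)y + 384/25)
  20y^2 - 64y - 64 = (-(125/24)y - 25/6)(-(96/25)y + 384/25) + (0)
Last nonzero remainder: -(96/25)y + 384/25. Dividing through by -96/25 gives the monic gcd y - 4.
Cancel y - 4 from numerator and denominator to get the reduced form.

(-8y + 2y^2)/(8 + 6y + y^2)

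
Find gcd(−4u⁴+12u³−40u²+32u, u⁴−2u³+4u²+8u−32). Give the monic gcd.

By polynomial division,
  −4u⁴+12u³−40u²+32u = (−4)(u⁴−2u³+4u²+8u−32) + (4u³−24u²+64u−128)
  u⁴−2u³+4u²+8u−32 = ((1/4)u+1)(4u³−24u²+64u−128) + (12u²−24u+96)
  4u³−24u²+64u−128 = ((1/3)u−4/3)(12u²−24u+96) + (0)
Last nonzero remainder: 12u²−24u+96. Dividing through by 12 gives the monic gcd u²−2u+8.

u²−2u+8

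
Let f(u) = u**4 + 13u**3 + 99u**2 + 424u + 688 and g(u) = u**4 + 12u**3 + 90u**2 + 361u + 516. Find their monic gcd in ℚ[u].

u**3 + 9u**2 + 63u + 172

Apply the Euclidean algorithm:
  u**4 + 13u**3 + 99u**2 + 424u + 688 = (u**4 + 12u**3 + 90u**2 + 361u + 516) + (u**3 + 9u**2 + 63u + 172)
  u**4 + 12u**3 + 90u**2 + 361u + 516 = (u + 3)(u**3 + 9u**2 + 63u + 172) + (0)
The last nonzero remainder u**3 + 9u**2 + 63u + 172 is already monic.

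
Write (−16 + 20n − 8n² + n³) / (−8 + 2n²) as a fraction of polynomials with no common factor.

(8 − 6n + n²)/(4 + 2n)

Apply the Euclidean algorithm:
  n³ − 8n² + 20n − 16 = ((1/2)n − 4)(2n² − 8) + (24n − 48)
  2n² − 8 = ((1/12)n + 1/6)(24n − 48) + (0)
Last nonzero remainder: 24n − 48. Dividing through by 24 gives the monic gcd n − 2.
Cancel n − 2 from numerator and denominator to get the reduced form.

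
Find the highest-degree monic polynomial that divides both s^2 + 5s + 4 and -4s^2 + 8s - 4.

1

Repeated division with remainder:
  s^2 + 5s + 4 = (-1/4)(-4s^2 + 8s - 4) + (7s + 3)
  -4s^2 + 8s - 4 = (-(4/7)s + 68/49)(7s + 3) + (-400/49)
  7s + 3 = (-(343/400)s - 147/400)(-400/49) + (0)
The last nonzero remainder is the constant -400/49, so the polynomials are coprime and gcd = 1.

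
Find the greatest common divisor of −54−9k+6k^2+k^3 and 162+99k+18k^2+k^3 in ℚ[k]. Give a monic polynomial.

18+9k+k^2

By polynomial division,
  k^3+6k^2−9k−54 = (k^3+18k^2+99k+162) + (−12k^2−108k−216)
  k^3+18k^2+99k+162 = (−(1/12)k−3/4)(−12k^2−108k−216) + (0)
Last nonzero remainder: −12k^2−108k−216. Dividing through by −12 gives the monic gcd k^2+9k+18.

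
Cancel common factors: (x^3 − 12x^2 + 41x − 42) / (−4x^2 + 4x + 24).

Repeated division with remainder:
  x^3 − 12x^2 + 41x − 42 = (−(1/4)x + 11/4)(−4x^2 + 4x + 24) + (36x − 108)
  −4x^2 + 4x + 24 = (−(1/9)x − 2/9)(36x − 108) + (0)
Last nonzero remainder: 36x − 108. Dividing through by 36 gives the monic gcd x − 3.
Cancel x − 3 from numerator and denominator to get the reduced form.

(−x^2 + 9x − 14)/(4x + 8)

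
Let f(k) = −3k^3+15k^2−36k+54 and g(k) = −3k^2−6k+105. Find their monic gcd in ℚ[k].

1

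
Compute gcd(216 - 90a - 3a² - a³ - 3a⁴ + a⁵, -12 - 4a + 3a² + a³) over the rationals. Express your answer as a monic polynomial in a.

-6 + a + a²

Apply the Euclidean algorithm:
  a⁵ - 3a⁴ - a³ - 3a² - 90a + 216 = (a² - 6a + 21)(a³ + 3a² - 4a - 12) + (-78a² - 78a + 468)
  a³ + 3a² - 4a - 12 = (-(1/78)a - 1/39)(-78a² - 78a + 468) + (0)
Last nonzero remainder: -78a² - 78a + 468. Dividing through by -78 gives the monic gcd a² + a - 6.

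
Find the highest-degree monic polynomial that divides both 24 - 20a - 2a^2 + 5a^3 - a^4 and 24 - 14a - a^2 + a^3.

6 - 5a + a^2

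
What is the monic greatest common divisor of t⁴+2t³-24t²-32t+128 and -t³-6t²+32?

t³+6t²-32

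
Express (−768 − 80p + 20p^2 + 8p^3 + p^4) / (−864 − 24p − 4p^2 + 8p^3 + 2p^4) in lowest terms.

Euclidean algorithm in ℚ[p]:
  p^4 + 8p^3 + 20p^2 − 80p − 768 = (1/2)(2p^4 + 8p^3 − 4p^2 − 24p − 864) + (4p^3 + 22p^2 − 68p − 336)
  2p^4 + 8p^3 − 4p^2 − 24p − 864 = ((1/2)p − 3/4)(4p^3 + 22p^2 − 68p − 336) + ((93/2)p^2 + 93p − 1116)
  4p^3 + 22p^2 − 68p − 336 = ((8/93)p + 28/93)((93/2)p^2 + 93p − 1116) + (0)
Last nonzero remainder: (93/2)p^2 + 93p − 1116. Dividing through by 93/2 gives the monic gcd p^2 + 2p − 24.
Cancel p^2 + 2p − 24 from numerator and denominator to get the reduced form.

(32 + 6p + p^2)/(36 + 4p + 2p^2)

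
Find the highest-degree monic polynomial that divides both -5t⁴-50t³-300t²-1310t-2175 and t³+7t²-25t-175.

Apply the Euclidean algorithm:
  -5t⁴-50t³-300t²-1310t-2175 = (-5t-15)(t³+7t²-25t-175) + (-320t²-2560t-4800)
  t³+7t²-25t-175 = (-(1/320)t+1/320)(-320t²-2560t-4800) + (-32t-160)
  -320t²-2560t-4800 = (10t+30)(-32t-160) + (0)
Last nonzero remainder: -32t-160. Dividing through by -32 gives the monic gcd t+5.

t+5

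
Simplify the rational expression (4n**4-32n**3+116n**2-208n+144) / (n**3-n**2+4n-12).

By polynomial division,
  4n**4-32n**3+116n**2-208n+144 = (4n-28)(n**3-n**2+4n-12) + (72n**2-48n-192)
  n**3-n**2+4n-12 = ((1/72)n-1/216)(72n**2-48n-192) + ((58/9)n-116/9)
  72n**2-48n-192 = ((324/29)n+432/29)((58/9)n-116/9) + (0)
Last nonzero remainder: (58/9)n-116/9. Dividing through by 58/9 gives the monic gcd n-2.
Cancel n-2 from numerator and denominator to get the reduced form.

(4n**3-24n**2+68n-72)/(n**2+n+6)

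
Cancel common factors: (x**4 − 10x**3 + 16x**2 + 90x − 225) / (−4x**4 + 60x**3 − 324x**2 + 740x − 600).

By polynomial division,
  x**4 − 10x**3 + 16x**2 + 90x − 225 = (−1/4)(−4x**4 + 60x**3 − 324x**2 + 740x − 600) + (5x**3 − 65x**2 + 275x − 375)
  −4x**4 + 60x**3 − 324x**2 + 740x − 600 = (−(4/5)x + 8/5)(5x**3 − 65x**2 + 275x − 375) + (0)
Last nonzero remainder: 5x**3 − 65x**2 + 275x − 375. Dividing through by 5 gives the monic gcd x**3 − 13x**2 + 55x − 75.
Cancel x**3 − 13x**2 + 55x − 75 from numerator and denominator to get the reduced form.

(−x − 3)/(4x − 8)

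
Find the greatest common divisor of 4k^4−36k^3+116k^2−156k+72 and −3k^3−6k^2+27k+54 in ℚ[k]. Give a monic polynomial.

By polynomial division,
  4k^4−36k^3+116k^2−156k+72 = (−(4/3)k+44/3)(−3k^3−6k^2+27k+54) + (240k^2−480k−720)
  −3k^3−6k^2+27k+54 = (−(1/80)k−1/20)(240k^2−480k−720) + (−6k+18)
  240k^2−480k−720 = (−40k−40)(−6k+18) + (0)
Last nonzero remainder: −6k+18. Dividing through by −6 gives the monic gcd k−3.

k−3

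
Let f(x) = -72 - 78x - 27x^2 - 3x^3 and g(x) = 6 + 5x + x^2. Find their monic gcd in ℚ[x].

Apply the Euclidean algorithm:
  -3x^3 - 27x^2 - 78x - 72 = (-3x - 12)(x^2 + 5x + 6) + (0)
The last nonzero remainder x^2 + 5x + 6 is already monic.

6 + 5x + x^2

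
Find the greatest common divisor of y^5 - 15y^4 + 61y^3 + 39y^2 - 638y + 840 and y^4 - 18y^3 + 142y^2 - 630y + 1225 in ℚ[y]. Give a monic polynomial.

y^2 - 12y + 35

Repeated division with remainder:
  y^5 - 15y^4 + 61y^3 + 39y^2 - 638y + 840 = (y + 3)(y^4 - 18y^3 + 142y^2 - 630y + 1225) + (-27y^3 + 243y^2 + 27y - 2835)
  y^4 - 18y^3 + 142y^2 - 630y + 1225 = (-(1/27)y + 1/3)(-27y^3 + 243y^2 + 27y - 2835) + (62y^2 - 744y + 2170)
  -27y^3 + 243y^2 + 27y - 2835 = (-(27/62)y - 81/62)(62y^2 - 744y + 2170) + (0)
Last nonzero remainder: 62y^2 - 744y + 2170. Dividing through by 62 gives the monic gcd y^2 - 12y + 35.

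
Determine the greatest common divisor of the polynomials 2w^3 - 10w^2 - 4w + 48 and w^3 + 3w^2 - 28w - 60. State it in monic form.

w + 2

Euclidean algorithm in ℚ[w]:
  2w^3 - 10w^2 - 4w + 48 = (2)(w^3 + 3w^2 - 28w - 60) + (-16w^2 + 52w + 168)
  w^3 + 3w^2 - 28w - 60 = (-(1/16)w - 25/64)(-16w^2 + 52w + 168) + ((45/16)w + 45/8)
  -16w^2 + 52w + 168 = (-(256/45)w + 448/15)((45/16)w + 45/8) + (0)
Last nonzero remainder: (45/16)w + 45/8. Dividing through by 45/16 gives the monic gcd w + 2.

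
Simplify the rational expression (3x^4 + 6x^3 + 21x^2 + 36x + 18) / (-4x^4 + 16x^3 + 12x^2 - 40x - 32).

(-3x^2 - 18)/(4x^2 - 24x + 32)

By polynomial division,
  3x^4 + 6x^3 + 21x^2 + 36x + 18 = (-3/4)(-4x^4 + 16x^3 + 12x^2 - 40x - 32) + (18x^3 + 30x^2 + 6x - 6)
  -4x^4 + 16x^3 + 12x^2 - 40x - 32 = (-(2/9)x + 34/27)(18x^3 + 30x^2 + 6x - 6) + (-(220/9)x^2 - (440/9)x - 220/9)
  18x^3 + 30x^2 + 6x - 6 = (-(81/110)x + 27/110)(-(220/9)x^2 - (440/9)x - 220/9) + (0)
Last nonzero remainder: -(220/9)x^2 - (440/9)x - 220/9. Dividing through by -220/9 gives the monic gcd x^2 + 2x + 1.
Cancel x^2 + 2x + 1 from numerator and denominator to get the reduced form.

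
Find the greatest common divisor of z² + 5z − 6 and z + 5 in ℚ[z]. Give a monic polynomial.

Repeated division with remainder:
  z² + 5z − 6 = (z)(z + 5) + (−6)
  z + 5 = (−(1/6)z − 5/6)(−6) + (0)
The last nonzero remainder is the constant −6, so the polynomials are coprime and gcd = 1.

1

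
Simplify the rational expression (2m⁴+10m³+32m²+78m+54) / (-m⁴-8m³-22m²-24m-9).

Euclidean algorithm in ℚ[m]:
  2m⁴+10m³+32m²+78m+54 = (-2)(-m⁴-8m³-22m²-24m-9) + (-6m³-12m²+30m+36)
  -m⁴-8m³-22m²-24m-9 = ((1/6)m+1)(-6m³-12m²+30m+36) + (-15m²-60m-45)
  -6m³-12m²+30m+36 = ((2/5)m-4/5)(-15m²-60m-45) + (0)
Last nonzero remainder: -15m²-60m-45. Dividing through by -15 gives the monic gcd m²+4m+3.
Cancel m²+4m+3 from numerator and denominator to get the reduced form.

(-2m²-2m-18)/(m²+4m+3)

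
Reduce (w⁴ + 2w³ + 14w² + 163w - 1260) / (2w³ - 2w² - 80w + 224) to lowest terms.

(w² - w + 45)/(2w - 8)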